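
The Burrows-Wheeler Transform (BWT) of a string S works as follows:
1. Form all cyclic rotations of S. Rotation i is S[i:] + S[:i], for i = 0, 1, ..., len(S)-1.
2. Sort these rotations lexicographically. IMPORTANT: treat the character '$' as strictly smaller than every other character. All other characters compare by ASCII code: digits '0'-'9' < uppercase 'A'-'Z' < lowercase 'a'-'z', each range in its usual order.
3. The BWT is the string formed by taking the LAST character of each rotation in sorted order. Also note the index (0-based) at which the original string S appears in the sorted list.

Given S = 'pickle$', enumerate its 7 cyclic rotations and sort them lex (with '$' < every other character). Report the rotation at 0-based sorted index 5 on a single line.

Answer: le$pick

Derivation:
All 7 rotations (rotation i = S[i:]+S[:i]):
  rot[0] = pickle$
  rot[1] = ickle$p
  rot[2] = ckle$pi
  rot[3] = kle$pic
  rot[4] = le$pick
  rot[5] = e$pickl
  rot[6] = $pickle
Sorted (with $ < everything):
  sorted[0] = $pickle
  sorted[1] = ckle$pi
  sorted[2] = e$pickl
  sorted[3] = ickle$p
  sorted[4] = kle$pic
  sorted[5] = le$pick
  sorted[6] = pickle$
sorted[5] = le$pick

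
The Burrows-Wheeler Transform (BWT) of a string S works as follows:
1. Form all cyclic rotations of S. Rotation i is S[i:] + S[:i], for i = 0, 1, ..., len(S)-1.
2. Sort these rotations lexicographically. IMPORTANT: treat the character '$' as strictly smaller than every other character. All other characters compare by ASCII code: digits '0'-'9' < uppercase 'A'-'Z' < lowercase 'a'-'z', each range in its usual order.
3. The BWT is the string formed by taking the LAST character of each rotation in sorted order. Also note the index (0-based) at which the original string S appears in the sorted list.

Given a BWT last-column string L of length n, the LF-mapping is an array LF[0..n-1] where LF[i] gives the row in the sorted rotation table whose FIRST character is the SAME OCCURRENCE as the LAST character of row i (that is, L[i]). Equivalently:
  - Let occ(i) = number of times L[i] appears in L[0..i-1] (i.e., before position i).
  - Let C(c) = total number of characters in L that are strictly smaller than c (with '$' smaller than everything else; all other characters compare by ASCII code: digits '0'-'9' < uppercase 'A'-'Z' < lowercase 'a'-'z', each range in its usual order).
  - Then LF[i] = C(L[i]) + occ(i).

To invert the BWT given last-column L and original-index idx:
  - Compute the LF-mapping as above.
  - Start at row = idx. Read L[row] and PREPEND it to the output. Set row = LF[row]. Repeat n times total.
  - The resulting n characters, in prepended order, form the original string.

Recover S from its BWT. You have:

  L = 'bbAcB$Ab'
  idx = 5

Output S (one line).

Answer: bAAbcBb$

Derivation:
LF mapping: 4 5 1 7 3 0 2 6
Walk LF starting at row 5, prepending L[row]:
  step 1: row=5, L[5]='$', prepend. Next row=LF[5]=0
  step 2: row=0, L[0]='b', prepend. Next row=LF[0]=4
  step 3: row=4, L[4]='B', prepend. Next row=LF[4]=3
  step 4: row=3, L[3]='c', prepend. Next row=LF[3]=7
  step 5: row=7, L[7]='b', prepend. Next row=LF[7]=6
  step 6: row=6, L[6]='A', prepend. Next row=LF[6]=2
  step 7: row=2, L[2]='A', prepend. Next row=LF[2]=1
  step 8: row=1, L[1]='b', prepend. Next row=LF[1]=5
Reversed output: bAAbcBb$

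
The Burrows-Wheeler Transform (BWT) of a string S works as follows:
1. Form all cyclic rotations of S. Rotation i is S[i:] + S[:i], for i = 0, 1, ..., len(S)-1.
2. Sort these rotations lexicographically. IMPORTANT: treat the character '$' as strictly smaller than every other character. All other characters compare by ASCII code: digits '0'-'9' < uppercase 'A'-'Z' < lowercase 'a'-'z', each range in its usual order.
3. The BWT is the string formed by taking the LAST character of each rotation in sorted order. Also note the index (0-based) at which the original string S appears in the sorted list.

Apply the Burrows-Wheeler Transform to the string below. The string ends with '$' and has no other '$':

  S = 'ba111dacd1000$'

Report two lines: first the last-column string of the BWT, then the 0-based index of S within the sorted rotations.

All 14 rotations (rotation i = S[i:]+S[:i]):
  rot[0] = ba111dacd1000$
  rot[1] = a111dacd1000$b
  rot[2] = 111dacd1000$ba
  rot[3] = 11dacd1000$ba1
  rot[4] = 1dacd1000$ba11
  rot[5] = dacd1000$ba111
  rot[6] = acd1000$ba111d
  rot[7] = cd1000$ba111da
  rot[8] = d1000$ba111dac
  rot[9] = 1000$ba111dacd
  rot[10] = 000$ba111dacd1
  rot[11] = 00$ba111dacd10
  rot[12] = 0$ba111dacd100
  rot[13] = $ba111dacd1000
Sorted (with $ < everything):
  sorted[0] = $ba111dacd1000  (last char: '0')
  sorted[1] = 0$ba111dacd100  (last char: '0')
  sorted[2] = 00$ba111dacd10  (last char: '0')
  sorted[3] = 000$ba111dacd1  (last char: '1')
  sorted[4] = 1000$ba111dacd  (last char: 'd')
  sorted[5] = 111dacd1000$ba  (last char: 'a')
  sorted[6] = 11dacd1000$ba1  (last char: '1')
  sorted[7] = 1dacd1000$ba11  (last char: '1')
  sorted[8] = a111dacd1000$b  (last char: 'b')
  sorted[9] = acd1000$ba111d  (last char: 'd')
  sorted[10] = ba111dacd1000$  (last char: '$')
  sorted[11] = cd1000$ba111da  (last char: 'a')
  sorted[12] = d1000$ba111dac  (last char: 'c')
  sorted[13] = dacd1000$ba111  (last char: '1')
Last column: 0001da11bd$ac1
Original string S is at sorted index 10

Answer: 0001da11bd$ac1
10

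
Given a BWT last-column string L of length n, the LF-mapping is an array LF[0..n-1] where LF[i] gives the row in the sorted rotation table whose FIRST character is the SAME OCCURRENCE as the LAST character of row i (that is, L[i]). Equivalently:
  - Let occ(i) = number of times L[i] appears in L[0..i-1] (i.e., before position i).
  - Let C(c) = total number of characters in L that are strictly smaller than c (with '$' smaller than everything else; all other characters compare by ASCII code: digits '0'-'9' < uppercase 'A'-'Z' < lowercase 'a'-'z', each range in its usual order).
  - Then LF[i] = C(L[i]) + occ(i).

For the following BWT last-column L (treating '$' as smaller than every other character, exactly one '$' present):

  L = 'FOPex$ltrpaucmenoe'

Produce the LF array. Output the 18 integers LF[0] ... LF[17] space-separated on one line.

Answer: 1 2 3 6 17 0 9 15 14 13 4 16 5 10 7 11 12 8

Derivation:
Char counts: '$':1, 'F':1, 'O':1, 'P':1, 'a':1, 'c':1, 'e':3, 'l':1, 'm':1, 'n':1, 'o':1, 'p':1, 'r':1, 't':1, 'u':1, 'x':1
C (first-col start): C('$')=0, C('F')=1, C('O')=2, C('P')=3, C('a')=4, C('c')=5, C('e')=6, C('l')=9, C('m')=10, C('n')=11, C('o')=12, C('p')=13, C('r')=14, C('t')=15, C('u')=16, C('x')=17
L[0]='F': occ=0, LF[0]=C('F')+0=1+0=1
L[1]='O': occ=0, LF[1]=C('O')+0=2+0=2
L[2]='P': occ=0, LF[2]=C('P')+0=3+0=3
L[3]='e': occ=0, LF[3]=C('e')+0=6+0=6
L[4]='x': occ=0, LF[4]=C('x')+0=17+0=17
L[5]='$': occ=0, LF[5]=C('$')+0=0+0=0
L[6]='l': occ=0, LF[6]=C('l')+0=9+0=9
L[7]='t': occ=0, LF[7]=C('t')+0=15+0=15
L[8]='r': occ=0, LF[8]=C('r')+0=14+0=14
L[9]='p': occ=0, LF[9]=C('p')+0=13+0=13
L[10]='a': occ=0, LF[10]=C('a')+0=4+0=4
L[11]='u': occ=0, LF[11]=C('u')+0=16+0=16
L[12]='c': occ=0, LF[12]=C('c')+0=5+0=5
L[13]='m': occ=0, LF[13]=C('m')+0=10+0=10
L[14]='e': occ=1, LF[14]=C('e')+1=6+1=7
L[15]='n': occ=0, LF[15]=C('n')+0=11+0=11
L[16]='o': occ=0, LF[16]=C('o')+0=12+0=12
L[17]='e': occ=2, LF[17]=C('e')+2=6+2=8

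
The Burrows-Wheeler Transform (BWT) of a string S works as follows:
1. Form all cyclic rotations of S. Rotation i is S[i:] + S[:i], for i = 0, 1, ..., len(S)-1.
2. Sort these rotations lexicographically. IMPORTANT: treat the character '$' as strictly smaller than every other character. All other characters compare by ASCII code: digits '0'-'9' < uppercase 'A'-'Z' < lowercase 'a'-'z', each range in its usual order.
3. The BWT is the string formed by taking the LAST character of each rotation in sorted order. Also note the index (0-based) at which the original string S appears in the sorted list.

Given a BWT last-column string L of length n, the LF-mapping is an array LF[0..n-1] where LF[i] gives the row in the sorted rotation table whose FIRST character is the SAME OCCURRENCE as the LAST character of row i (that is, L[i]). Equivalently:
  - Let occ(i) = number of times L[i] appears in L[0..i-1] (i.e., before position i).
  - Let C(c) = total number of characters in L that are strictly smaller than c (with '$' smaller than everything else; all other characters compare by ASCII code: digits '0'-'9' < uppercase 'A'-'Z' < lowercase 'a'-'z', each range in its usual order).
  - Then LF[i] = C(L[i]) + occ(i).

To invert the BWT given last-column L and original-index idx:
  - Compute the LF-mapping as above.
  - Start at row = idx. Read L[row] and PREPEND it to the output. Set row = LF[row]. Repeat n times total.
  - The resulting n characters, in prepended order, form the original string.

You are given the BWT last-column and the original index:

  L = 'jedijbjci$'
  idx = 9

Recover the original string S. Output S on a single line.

Answer: jijebidcj$

Derivation:
LF mapping: 7 4 3 5 8 1 9 2 6 0
Walk LF starting at row 9, prepending L[row]:
  step 1: row=9, L[9]='$', prepend. Next row=LF[9]=0
  step 2: row=0, L[0]='j', prepend. Next row=LF[0]=7
  step 3: row=7, L[7]='c', prepend. Next row=LF[7]=2
  step 4: row=2, L[2]='d', prepend. Next row=LF[2]=3
  step 5: row=3, L[3]='i', prepend. Next row=LF[3]=5
  step 6: row=5, L[5]='b', prepend. Next row=LF[5]=1
  step 7: row=1, L[1]='e', prepend. Next row=LF[1]=4
  step 8: row=4, L[4]='j', prepend. Next row=LF[4]=8
  step 9: row=8, L[8]='i', prepend. Next row=LF[8]=6
  step 10: row=6, L[6]='j', prepend. Next row=LF[6]=9
Reversed output: jijebidcj$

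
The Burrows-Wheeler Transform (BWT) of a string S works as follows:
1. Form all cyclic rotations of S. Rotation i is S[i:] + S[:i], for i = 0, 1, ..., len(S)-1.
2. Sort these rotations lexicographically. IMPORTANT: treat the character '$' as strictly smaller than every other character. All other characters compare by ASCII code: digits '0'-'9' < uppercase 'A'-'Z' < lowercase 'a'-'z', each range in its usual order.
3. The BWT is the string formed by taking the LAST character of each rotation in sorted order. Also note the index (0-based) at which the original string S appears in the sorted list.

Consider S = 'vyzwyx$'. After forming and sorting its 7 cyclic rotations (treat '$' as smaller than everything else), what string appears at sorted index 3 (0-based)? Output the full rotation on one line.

All 7 rotations (rotation i = S[i:]+S[:i]):
  rot[0] = vyzwyx$
  rot[1] = yzwyx$v
  rot[2] = zwyx$vy
  rot[3] = wyx$vyz
  rot[4] = yx$vyzw
  rot[5] = x$vyzwy
  rot[6] = $vyzwyx
Sorted (with $ < everything):
  sorted[0] = $vyzwyx
  sorted[1] = vyzwyx$
  sorted[2] = wyx$vyz
  sorted[3] = x$vyzwy
  sorted[4] = yx$vyzw
  sorted[5] = yzwyx$v
  sorted[6] = zwyx$vy
sorted[3] = x$vyzwy

Answer: x$vyzwy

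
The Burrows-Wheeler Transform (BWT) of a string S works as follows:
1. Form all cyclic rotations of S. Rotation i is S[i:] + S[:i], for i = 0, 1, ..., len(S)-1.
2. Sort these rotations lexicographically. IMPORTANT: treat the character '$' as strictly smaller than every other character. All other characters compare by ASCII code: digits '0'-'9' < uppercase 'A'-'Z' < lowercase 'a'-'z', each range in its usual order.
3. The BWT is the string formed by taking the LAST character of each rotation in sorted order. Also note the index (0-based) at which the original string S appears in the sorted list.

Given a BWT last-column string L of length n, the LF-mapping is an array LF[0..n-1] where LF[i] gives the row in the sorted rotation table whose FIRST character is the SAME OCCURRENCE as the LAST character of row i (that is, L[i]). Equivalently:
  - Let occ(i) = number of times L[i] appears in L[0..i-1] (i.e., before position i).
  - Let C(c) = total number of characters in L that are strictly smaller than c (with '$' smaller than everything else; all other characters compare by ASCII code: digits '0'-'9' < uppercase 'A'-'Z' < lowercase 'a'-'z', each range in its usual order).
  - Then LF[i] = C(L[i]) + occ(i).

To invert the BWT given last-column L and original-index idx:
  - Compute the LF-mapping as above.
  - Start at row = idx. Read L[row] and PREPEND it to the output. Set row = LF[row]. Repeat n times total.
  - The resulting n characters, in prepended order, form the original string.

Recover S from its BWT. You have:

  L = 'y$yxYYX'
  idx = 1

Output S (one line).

Answer: XyYxYy$

Derivation:
LF mapping: 5 0 6 4 2 3 1
Walk LF starting at row 1, prepending L[row]:
  step 1: row=1, L[1]='$', prepend. Next row=LF[1]=0
  step 2: row=0, L[0]='y', prepend. Next row=LF[0]=5
  step 3: row=5, L[5]='Y', prepend. Next row=LF[5]=3
  step 4: row=3, L[3]='x', prepend. Next row=LF[3]=4
  step 5: row=4, L[4]='Y', prepend. Next row=LF[4]=2
  step 6: row=2, L[2]='y', prepend. Next row=LF[2]=6
  step 7: row=6, L[6]='X', prepend. Next row=LF[6]=1
Reversed output: XyYxYy$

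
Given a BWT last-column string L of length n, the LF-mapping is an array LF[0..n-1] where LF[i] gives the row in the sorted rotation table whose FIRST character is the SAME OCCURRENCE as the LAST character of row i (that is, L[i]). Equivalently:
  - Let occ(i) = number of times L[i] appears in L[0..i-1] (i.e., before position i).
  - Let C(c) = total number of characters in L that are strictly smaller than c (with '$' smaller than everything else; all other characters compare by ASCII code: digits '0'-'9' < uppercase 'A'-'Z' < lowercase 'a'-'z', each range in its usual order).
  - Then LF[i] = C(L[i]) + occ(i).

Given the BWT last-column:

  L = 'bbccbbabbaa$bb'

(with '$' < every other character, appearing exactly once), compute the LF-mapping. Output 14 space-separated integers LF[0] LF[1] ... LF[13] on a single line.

Char counts: '$':1, 'a':3, 'b':8, 'c':2
C (first-col start): C('$')=0, C('a')=1, C('b')=4, C('c')=12
L[0]='b': occ=0, LF[0]=C('b')+0=4+0=4
L[1]='b': occ=1, LF[1]=C('b')+1=4+1=5
L[2]='c': occ=0, LF[2]=C('c')+0=12+0=12
L[3]='c': occ=1, LF[3]=C('c')+1=12+1=13
L[4]='b': occ=2, LF[4]=C('b')+2=4+2=6
L[5]='b': occ=3, LF[5]=C('b')+3=4+3=7
L[6]='a': occ=0, LF[6]=C('a')+0=1+0=1
L[7]='b': occ=4, LF[7]=C('b')+4=4+4=8
L[8]='b': occ=5, LF[8]=C('b')+5=4+5=9
L[9]='a': occ=1, LF[9]=C('a')+1=1+1=2
L[10]='a': occ=2, LF[10]=C('a')+2=1+2=3
L[11]='$': occ=0, LF[11]=C('$')+0=0+0=0
L[12]='b': occ=6, LF[12]=C('b')+6=4+6=10
L[13]='b': occ=7, LF[13]=C('b')+7=4+7=11

Answer: 4 5 12 13 6 7 1 8 9 2 3 0 10 11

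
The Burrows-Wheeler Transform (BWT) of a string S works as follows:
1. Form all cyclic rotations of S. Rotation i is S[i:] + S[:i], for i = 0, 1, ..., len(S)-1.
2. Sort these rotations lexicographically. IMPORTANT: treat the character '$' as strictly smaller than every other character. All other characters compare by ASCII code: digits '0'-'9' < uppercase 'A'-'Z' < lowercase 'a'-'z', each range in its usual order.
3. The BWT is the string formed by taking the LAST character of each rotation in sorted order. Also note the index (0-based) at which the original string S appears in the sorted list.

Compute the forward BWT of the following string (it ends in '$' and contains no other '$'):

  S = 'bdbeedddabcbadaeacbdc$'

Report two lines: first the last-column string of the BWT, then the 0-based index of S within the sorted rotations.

All 22 rotations (rotation i = S[i:]+S[:i]):
  rot[0] = bdbeedddabcbadaeacbdc$
  rot[1] = dbeedddabcbadaeacbdc$b
  rot[2] = beedddabcbadaeacbdc$bd
  rot[3] = eedddabcbadaeacbdc$bdb
  rot[4] = edddabcbadaeacbdc$bdbe
  rot[5] = dddabcbadaeacbdc$bdbee
  rot[6] = ddabcbadaeacbdc$bdbeed
  rot[7] = dabcbadaeacbdc$bdbeedd
  rot[8] = abcbadaeacbdc$bdbeeddd
  rot[9] = bcbadaeacbdc$bdbeeddda
  rot[10] = cbadaeacbdc$bdbeedddab
  rot[11] = badaeacbdc$bdbeedddabc
  rot[12] = adaeacbdc$bdbeedddabcb
  rot[13] = daeacbdc$bdbeedddabcba
  rot[14] = aeacbdc$bdbeedddabcbad
  rot[15] = eacbdc$bdbeedddabcbada
  rot[16] = acbdc$bdbeedddabcbadae
  rot[17] = cbdc$bdbeedddabcbadaea
  rot[18] = bdc$bdbeedddabcbadaeac
  rot[19] = dc$bdbeedddabcbadaeacb
  rot[20] = c$bdbeedddabcbadaeacbd
  rot[21] = $bdbeedddabcbadaeacbdc
Sorted (with $ < everything):
  sorted[0] = $bdbeedddabcbadaeacbdc  (last char: 'c')
  sorted[1] = abcbadaeacbdc$bdbeeddd  (last char: 'd')
  sorted[2] = acbdc$bdbeedddabcbadae  (last char: 'e')
  sorted[3] = adaeacbdc$bdbeedddabcb  (last char: 'b')
  sorted[4] = aeacbdc$bdbeedddabcbad  (last char: 'd')
  sorted[5] = badaeacbdc$bdbeedddabc  (last char: 'c')
  sorted[6] = bcbadaeacbdc$bdbeeddda  (last char: 'a')
  sorted[7] = bdbeedddabcbadaeacbdc$  (last char: '$')
  sorted[8] = bdc$bdbeedddabcbadaeac  (last char: 'c')
  sorted[9] = beedddabcbadaeacbdc$bd  (last char: 'd')
  sorted[10] = c$bdbeedddabcbadaeacbd  (last char: 'd')
  sorted[11] = cbadaeacbdc$bdbeedddab  (last char: 'b')
  sorted[12] = cbdc$bdbeedddabcbadaea  (last char: 'a')
  sorted[13] = dabcbadaeacbdc$bdbeedd  (last char: 'd')
  sorted[14] = daeacbdc$bdbeedddabcba  (last char: 'a')
  sorted[15] = dbeedddabcbadaeacbdc$b  (last char: 'b')
  sorted[16] = dc$bdbeedddabcbadaeacb  (last char: 'b')
  sorted[17] = ddabcbadaeacbdc$bdbeed  (last char: 'd')
  sorted[18] = dddabcbadaeacbdc$bdbee  (last char: 'e')
  sorted[19] = eacbdc$bdbeedddabcbada  (last char: 'a')
  sorted[20] = edddabcbadaeacbdc$bdbe  (last char: 'e')
  sorted[21] = eedddabcbadaeacbdc$bdb  (last char: 'b')
Last column: cdebdca$cddbadabbdeaeb
Original string S is at sorted index 7

Answer: cdebdca$cddbadabbdeaeb
7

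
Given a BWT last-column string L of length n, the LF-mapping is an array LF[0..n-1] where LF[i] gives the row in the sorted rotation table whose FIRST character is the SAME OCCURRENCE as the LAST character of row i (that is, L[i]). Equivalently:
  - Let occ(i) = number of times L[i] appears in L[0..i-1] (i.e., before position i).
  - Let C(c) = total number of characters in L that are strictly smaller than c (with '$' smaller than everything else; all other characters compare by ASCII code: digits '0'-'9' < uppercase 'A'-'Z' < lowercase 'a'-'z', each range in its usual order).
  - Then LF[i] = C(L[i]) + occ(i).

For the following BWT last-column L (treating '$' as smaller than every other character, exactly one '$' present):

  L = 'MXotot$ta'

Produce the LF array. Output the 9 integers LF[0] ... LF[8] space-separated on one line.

Char counts: '$':1, 'M':1, 'X':1, 'a':1, 'o':2, 't':3
C (first-col start): C('$')=0, C('M')=1, C('X')=2, C('a')=3, C('o')=4, C('t')=6
L[0]='M': occ=0, LF[0]=C('M')+0=1+0=1
L[1]='X': occ=0, LF[1]=C('X')+0=2+0=2
L[2]='o': occ=0, LF[2]=C('o')+0=4+0=4
L[3]='t': occ=0, LF[3]=C('t')+0=6+0=6
L[4]='o': occ=1, LF[4]=C('o')+1=4+1=5
L[5]='t': occ=1, LF[5]=C('t')+1=6+1=7
L[6]='$': occ=0, LF[6]=C('$')+0=0+0=0
L[7]='t': occ=2, LF[7]=C('t')+2=6+2=8
L[8]='a': occ=0, LF[8]=C('a')+0=3+0=3

Answer: 1 2 4 6 5 7 0 8 3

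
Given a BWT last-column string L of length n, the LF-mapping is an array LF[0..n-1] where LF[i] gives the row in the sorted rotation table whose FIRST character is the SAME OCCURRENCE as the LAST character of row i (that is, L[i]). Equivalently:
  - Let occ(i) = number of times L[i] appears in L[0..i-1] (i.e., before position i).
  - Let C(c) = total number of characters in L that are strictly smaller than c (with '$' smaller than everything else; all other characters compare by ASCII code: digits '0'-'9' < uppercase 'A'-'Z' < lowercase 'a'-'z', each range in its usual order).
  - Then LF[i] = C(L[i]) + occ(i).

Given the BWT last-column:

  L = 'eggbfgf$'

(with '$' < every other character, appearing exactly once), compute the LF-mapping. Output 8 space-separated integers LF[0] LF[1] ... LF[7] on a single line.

Char counts: '$':1, 'b':1, 'e':1, 'f':2, 'g':3
C (first-col start): C('$')=0, C('b')=1, C('e')=2, C('f')=3, C('g')=5
L[0]='e': occ=0, LF[0]=C('e')+0=2+0=2
L[1]='g': occ=0, LF[1]=C('g')+0=5+0=5
L[2]='g': occ=1, LF[2]=C('g')+1=5+1=6
L[3]='b': occ=0, LF[3]=C('b')+0=1+0=1
L[4]='f': occ=0, LF[4]=C('f')+0=3+0=3
L[5]='g': occ=2, LF[5]=C('g')+2=5+2=7
L[6]='f': occ=1, LF[6]=C('f')+1=3+1=4
L[7]='$': occ=0, LF[7]=C('$')+0=0+0=0

Answer: 2 5 6 1 3 7 4 0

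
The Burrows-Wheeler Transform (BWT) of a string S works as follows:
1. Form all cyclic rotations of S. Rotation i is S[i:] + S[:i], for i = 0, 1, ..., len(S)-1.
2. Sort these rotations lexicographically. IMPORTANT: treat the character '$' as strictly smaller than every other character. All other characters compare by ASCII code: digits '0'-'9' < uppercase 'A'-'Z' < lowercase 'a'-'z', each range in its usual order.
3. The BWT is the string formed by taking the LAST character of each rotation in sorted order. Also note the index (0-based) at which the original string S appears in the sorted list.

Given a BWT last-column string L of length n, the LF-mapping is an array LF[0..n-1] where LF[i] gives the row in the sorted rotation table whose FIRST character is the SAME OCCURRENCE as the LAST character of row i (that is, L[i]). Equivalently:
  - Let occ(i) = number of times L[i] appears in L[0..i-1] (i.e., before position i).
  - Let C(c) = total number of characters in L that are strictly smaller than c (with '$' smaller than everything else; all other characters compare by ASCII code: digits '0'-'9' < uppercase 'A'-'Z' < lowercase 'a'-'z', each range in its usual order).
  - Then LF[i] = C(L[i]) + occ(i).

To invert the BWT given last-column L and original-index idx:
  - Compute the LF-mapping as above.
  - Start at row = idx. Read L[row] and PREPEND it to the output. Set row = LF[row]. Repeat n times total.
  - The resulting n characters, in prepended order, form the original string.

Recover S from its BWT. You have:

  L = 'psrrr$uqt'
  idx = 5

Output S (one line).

Answer: rrrqtusp$

Derivation:
LF mapping: 1 6 3 4 5 0 8 2 7
Walk LF starting at row 5, prepending L[row]:
  step 1: row=5, L[5]='$', prepend. Next row=LF[5]=0
  step 2: row=0, L[0]='p', prepend. Next row=LF[0]=1
  step 3: row=1, L[1]='s', prepend. Next row=LF[1]=6
  step 4: row=6, L[6]='u', prepend. Next row=LF[6]=8
  step 5: row=8, L[8]='t', prepend. Next row=LF[8]=7
  step 6: row=7, L[7]='q', prepend. Next row=LF[7]=2
  step 7: row=2, L[2]='r', prepend. Next row=LF[2]=3
  step 8: row=3, L[3]='r', prepend. Next row=LF[3]=4
  step 9: row=4, L[4]='r', prepend. Next row=LF[4]=5
Reversed output: rrrqtusp$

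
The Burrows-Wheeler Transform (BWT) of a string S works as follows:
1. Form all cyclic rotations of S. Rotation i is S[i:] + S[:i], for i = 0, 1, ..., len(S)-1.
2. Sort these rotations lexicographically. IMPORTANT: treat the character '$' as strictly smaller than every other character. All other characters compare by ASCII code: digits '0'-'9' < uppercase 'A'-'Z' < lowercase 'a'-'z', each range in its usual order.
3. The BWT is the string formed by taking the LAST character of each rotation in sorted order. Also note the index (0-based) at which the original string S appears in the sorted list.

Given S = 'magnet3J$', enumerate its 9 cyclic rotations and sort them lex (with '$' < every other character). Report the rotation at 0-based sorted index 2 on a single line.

Answer: J$magnet3

Derivation:
All 9 rotations (rotation i = S[i:]+S[:i]):
  rot[0] = magnet3J$
  rot[1] = agnet3J$m
  rot[2] = gnet3J$ma
  rot[3] = net3J$mag
  rot[4] = et3J$magn
  rot[5] = t3J$magne
  rot[6] = 3J$magnet
  rot[7] = J$magnet3
  rot[8] = $magnet3J
Sorted (with $ < everything):
  sorted[0] = $magnet3J
  sorted[1] = 3J$magnet
  sorted[2] = J$magnet3
  sorted[3] = agnet3J$m
  sorted[4] = et3J$magn
  sorted[5] = gnet3J$ma
  sorted[6] = magnet3J$
  sorted[7] = net3J$mag
  sorted[8] = t3J$magne
sorted[2] = J$magnet3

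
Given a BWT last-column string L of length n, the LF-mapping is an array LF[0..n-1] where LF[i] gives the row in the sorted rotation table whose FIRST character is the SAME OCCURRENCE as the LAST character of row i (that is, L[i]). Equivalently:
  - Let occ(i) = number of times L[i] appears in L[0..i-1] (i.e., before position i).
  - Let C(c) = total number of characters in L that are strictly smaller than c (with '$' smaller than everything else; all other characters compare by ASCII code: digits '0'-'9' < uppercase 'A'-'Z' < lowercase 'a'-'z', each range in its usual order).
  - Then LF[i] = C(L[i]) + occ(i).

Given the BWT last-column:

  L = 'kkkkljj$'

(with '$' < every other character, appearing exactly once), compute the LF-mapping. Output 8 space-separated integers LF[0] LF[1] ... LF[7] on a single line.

Char counts: '$':1, 'j':2, 'k':4, 'l':1
C (first-col start): C('$')=0, C('j')=1, C('k')=3, C('l')=7
L[0]='k': occ=0, LF[0]=C('k')+0=3+0=3
L[1]='k': occ=1, LF[1]=C('k')+1=3+1=4
L[2]='k': occ=2, LF[2]=C('k')+2=3+2=5
L[3]='k': occ=3, LF[3]=C('k')+3=3+3=6
L[4]='l': occ=0, LF[4]=C('l')+0=7+0=7
L[5]='j': occ=0, LF[5]=C('j')+0=1+0=1
L[6]='j': occ=1, LF[6]=C('j')+1=1+1=2
L[7]='$': occ=0, LF[7]=C('$')+0=0+0=0

Answer: 3 4 5 6 7 1 2 0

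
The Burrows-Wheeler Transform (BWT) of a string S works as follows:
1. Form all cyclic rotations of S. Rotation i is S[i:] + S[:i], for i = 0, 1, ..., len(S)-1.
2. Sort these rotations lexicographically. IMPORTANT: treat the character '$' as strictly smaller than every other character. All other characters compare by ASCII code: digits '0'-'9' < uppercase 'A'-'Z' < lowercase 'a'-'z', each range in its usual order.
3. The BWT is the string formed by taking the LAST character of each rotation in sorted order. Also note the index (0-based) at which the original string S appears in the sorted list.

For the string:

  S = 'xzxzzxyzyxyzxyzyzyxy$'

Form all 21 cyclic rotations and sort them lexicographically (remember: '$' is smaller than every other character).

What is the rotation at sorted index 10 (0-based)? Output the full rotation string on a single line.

All 21 rotations (rotation i = S[i:]+S[:i]):
  rot[0] = xzxzzxyzyxyzxyzyzyxy$
  rot[1] = zxzzxyzyxyzxyzyzyxy$x
  rot[2] = xzzxyzyxyzxyzyzyxy$xz
  rot[3] = zzxyzyxyzxyzyzyxy$xzx
  rot[4] = zxyzyxyzxyzyzyxy$xzxz
  rot[5] = xyzyxyzxyzyzyxy$xzxzz
  rot[6] = yzyxyzxyzyzyxy$xzxzzx
  rot[7] = zyxyzxyzyzyxy$xzxzzxy
  rot[8] = yxyzxyzyzyxy$xzxzzxyz
  rot[9] = xyzxyzyzyxy$xzxzzxyzy
  rot[10] = yzxyzyzyxy$xzxzzxyzyx
  rot[11] = zxyzyzyxy$xzxzzxyzyxy
  rot[12] = xyzyzyxy$xzxzzxyzyxyz
  rot[13] = yzyzyxy$xzxzzxyzyxyzx
  rot[14] = zyzyxy$xzxzzxyzyxyzxy
  rot[15] = yzyxy$xzxzzxyzyxyzxyz
  rot[16] = zyxy$xzxzzxyzyxyzxyzy
  rot[17] = yxy$xzxzzxyzyxyzxyzyz
  rot[18] = xy$xzxzzxyzyxyzxyzyzy
  rot[19] = y$xzxzzxyzyxyzxyzyzyx
  rot[20] = $xzxzzxyzyxyzxyzyzyxy
Sorted (with $ < everything):
  sorted[0] = $xzxzzxyzyxyzxyzyzyxy
  sorted[1] = xy$xzxzzxyzyxyzxyzyzy
  sorted[2] = xyzxyzyzyxy$xzxzzxyzy
  sorted[3] = xyzyxyzxyzyzyxy$xzxzz
  sorted[4] = xyzyzyxy$xzxzzxyzyxyz
  sorted[5] = xzxzzxyzyxyzxyzyzyxy$
  sorted[6] = xzzxyzyxyzxyzyzyxy$xz
  sorted[7] = y$xzxzzxyzyxyzxyzyzyx
  sorted[8] = yxy$xzxzzxyzyxyzxyzyz
  sorted[9] = yxyzxyzyzyxy$xzxzzxyz
  sorted[10] = yzxyzyzyxy$xzxzzxyzyx
  sorted[11] = yzyxy$xzxzzxyzyxyzxyz
  sorted[12] = yzyxyzxyzyzyxy$xzxzzx
  sorted[13] = yzyzyxy$xzxzzxyzyxyzx
  sorted[14] = zxyzyxyzxyzyzyxy$xzxz
  sorted[15] = zxyzyzyxy$xzxzzxyzyxy
  sorted[16] = zxzzxyzyxyzxyzyzyxy$x
  sorted[17] = zyxy$xzxzzxyzyxyzxyzy
  sorted[18] = zyxyzxyzyzyxy$xzxzzxy
  sorted[19] = zyzyxy$xzxzzxyzyxyzxy
  sorted[20] = zzxyzyxyzxyzyzyxy$xzx
sorted[10] = yzxyzyzyxy$xzxzzxyzyx

Answer: yzxyzyzyxy$xzxzzxyzyx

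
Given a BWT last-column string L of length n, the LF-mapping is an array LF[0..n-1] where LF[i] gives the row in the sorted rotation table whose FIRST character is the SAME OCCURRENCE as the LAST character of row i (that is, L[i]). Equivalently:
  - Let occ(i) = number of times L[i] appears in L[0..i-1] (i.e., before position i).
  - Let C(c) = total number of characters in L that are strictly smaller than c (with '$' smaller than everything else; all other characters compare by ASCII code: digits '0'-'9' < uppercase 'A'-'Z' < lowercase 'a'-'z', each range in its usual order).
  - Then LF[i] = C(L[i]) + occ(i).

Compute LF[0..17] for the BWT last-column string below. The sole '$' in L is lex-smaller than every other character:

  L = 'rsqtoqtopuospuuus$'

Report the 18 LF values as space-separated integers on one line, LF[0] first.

Answer: 8 9 6 12 1 7 13 2 4 14 3 10 5 15 16 17 11 0

Derivation:
Char counts: '$':1, 'o':3, 'p':2, 'q':2, 'r':1, 's':3, 't':2, 'u':4
C (first-col start): C('$')=0, C('o')=1, C('p')=4, C('q')=6, C('r')=8, C('s')=9, C('t')=12, C('u')=14
L[0]='r': occ=0, LF[0]=C('r')+0=8+0=8
L[1]='s': occ=0, LF[1]=C('s')+0=9+0=9
L[2]='q': occ=0, LF[2]=C('q')+0=6+0=6
L[3]='t': occ=0, LF[3]=C('t')+0=12+0=12
L[4]='o': occ=0, LF[4]=C('o')+0=1+0=1
L[5]='q': occ=1, LF[5]=C('q')+1=6+1=7
L[6]='t': occ=1, LF[6]=C('t')+1=12+1=13
L[7]='o': occ=1, LF[7]=C('o')+1=1+1=2
L[8]='p': occ=0, LF[8]=C('p')+0=4+0=4
L[9]='u': occ=0, LF[9]=C('u')+0=14+0=14
L[10]='o': occ=2, LF[10]=C('o')+2=1+2=3
L[11]='s': occ=1, LF[11]=C('s')+1=9+1=10
L[12]='p': occ=1, LF[12]=C('p')+1=4+1=5
L[13]='u': occ=1, LF[13]=C('u')+1=14+1=15
L[14]='u': occ=2, LF[14]=C('u')+2=14+2=16
L[15]='u': occ=3, LF[15]=C('u')+3=14+3=17
L[16]='s': occ=2, LF[16]=C('s')+2=9+2=11
L[17]='$': occ=0, LF[17]=C('$')+0=0+0=0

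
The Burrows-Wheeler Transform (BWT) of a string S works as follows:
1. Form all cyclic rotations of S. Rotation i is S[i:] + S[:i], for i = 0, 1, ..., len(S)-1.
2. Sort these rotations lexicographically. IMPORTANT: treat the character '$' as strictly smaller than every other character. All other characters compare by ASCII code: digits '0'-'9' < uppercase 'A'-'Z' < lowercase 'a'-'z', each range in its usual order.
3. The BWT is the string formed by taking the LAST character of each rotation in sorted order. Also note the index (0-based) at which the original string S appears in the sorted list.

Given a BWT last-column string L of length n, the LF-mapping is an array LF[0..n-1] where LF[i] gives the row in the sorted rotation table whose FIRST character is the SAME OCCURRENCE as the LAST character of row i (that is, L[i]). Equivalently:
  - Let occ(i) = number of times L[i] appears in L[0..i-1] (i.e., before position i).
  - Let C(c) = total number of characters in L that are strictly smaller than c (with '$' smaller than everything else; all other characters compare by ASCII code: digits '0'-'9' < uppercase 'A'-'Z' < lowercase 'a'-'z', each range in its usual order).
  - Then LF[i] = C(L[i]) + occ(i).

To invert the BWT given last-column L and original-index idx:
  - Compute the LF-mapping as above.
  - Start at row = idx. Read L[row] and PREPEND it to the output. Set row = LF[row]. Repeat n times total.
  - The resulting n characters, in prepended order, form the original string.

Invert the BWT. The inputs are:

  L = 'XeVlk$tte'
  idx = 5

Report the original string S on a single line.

LF mapping: 2 3 1 6 5 0 7 8 4
Walk LF starting at row 5, prepending L[row]:
  step 1: row=5, L[5]='$', prepend. Next row=LF[5]=0
  step 2: row=0, L[0]='X', prepend. Next row=LF[0]=2
  step 3: row=2, L[2]='V', prepend. Next row=LF[2]=1
  step 4: row=1, L[1]='e', prepend. Next row=LF[1]=3
  step 5: row=3, L[3]='l', prepend. Next row=LF[3]=6
  step 6: row=6, L[6]='t', prepend. Next row=LF[6]=7
  step 7: row=7, L[7]='t', prepend. Next row=LF[7]=8
  step 8: row=8, L[8]='e', prepend. Next row=LF[8]=4
  step 9: row=4, L[4]='k', prepend. Next row=LF[4]=5
Reversed output: kettleVX$

Answer: kettleVX$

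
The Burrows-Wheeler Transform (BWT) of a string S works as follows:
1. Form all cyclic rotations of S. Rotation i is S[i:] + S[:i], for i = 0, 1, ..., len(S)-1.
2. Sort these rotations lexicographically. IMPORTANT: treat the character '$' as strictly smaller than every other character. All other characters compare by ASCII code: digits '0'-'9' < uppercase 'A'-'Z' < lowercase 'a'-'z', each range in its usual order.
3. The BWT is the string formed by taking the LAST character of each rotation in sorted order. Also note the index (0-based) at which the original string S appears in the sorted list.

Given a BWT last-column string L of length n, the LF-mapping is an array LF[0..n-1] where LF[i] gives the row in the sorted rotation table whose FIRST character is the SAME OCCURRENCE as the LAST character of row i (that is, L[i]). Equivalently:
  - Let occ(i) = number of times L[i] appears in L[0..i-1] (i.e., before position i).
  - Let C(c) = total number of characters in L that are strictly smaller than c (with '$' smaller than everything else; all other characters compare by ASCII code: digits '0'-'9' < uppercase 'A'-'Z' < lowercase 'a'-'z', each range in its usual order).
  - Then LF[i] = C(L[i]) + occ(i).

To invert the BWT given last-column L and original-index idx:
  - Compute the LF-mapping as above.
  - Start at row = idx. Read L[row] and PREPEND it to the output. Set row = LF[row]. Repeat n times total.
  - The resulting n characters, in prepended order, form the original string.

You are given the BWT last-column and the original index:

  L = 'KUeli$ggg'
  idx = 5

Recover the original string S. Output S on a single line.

Answer: giggleUK$

Derivation:
LF mapping: 1 2 3 8 7 0 4 5 6
Walk LF starting at row 5, prepending L[row]:
  step 1: row=5, L[5]='$', prepend. Next row=LF[5]=0
  step 2: row=0, L[0]='K', prepend. Next row=LF[0]=1
  step 3: row=1, L[1]='U', prepend. Next row=LF[1]=2
  step 4: row=2, L[2]='e', prepend. Next row=LF[2]=3
  step 5: row=3, L[3]='l', prepend. Next row=LF[3]=8
  step 6: row=8, L[8]='g', prepend. Next row=LF[8]=6
  step 7: row=6, L[6]='g', prepend. Next row=LF[6]=4
  step 8: row=4, L[4]='i', prepend. Next row=LF[4]=7
  step 9: row=7, L[7]='g', prepend. Next row=LF[7]=5
Reversed output: giggleUK$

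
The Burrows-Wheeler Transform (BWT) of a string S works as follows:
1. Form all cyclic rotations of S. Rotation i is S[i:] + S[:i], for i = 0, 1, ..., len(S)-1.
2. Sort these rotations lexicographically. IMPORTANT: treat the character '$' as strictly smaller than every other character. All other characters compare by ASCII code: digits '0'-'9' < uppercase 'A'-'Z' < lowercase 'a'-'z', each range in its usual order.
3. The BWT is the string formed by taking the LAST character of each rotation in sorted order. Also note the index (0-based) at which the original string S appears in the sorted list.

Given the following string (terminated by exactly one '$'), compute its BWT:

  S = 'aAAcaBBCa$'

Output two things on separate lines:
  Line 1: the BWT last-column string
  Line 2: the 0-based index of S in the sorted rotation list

Answer: aaAaBBC$cA
7

Derivation:
All 10 rotations (rotation i = S[i:]+S[:i]):
  rot[0] = aAAcaBBCa$
  rot[1] = AAcaBBCa$a
  rot[2] = AcaBBCa$aA
  rot[3] = caBBCa$aAA
  rot[4] = aBBCa$aAAc
  rot[5] = BBCa$aAAca
  rot[6] = BCa$aAAcaB
  rot[7] = Ca$aAAcaBB
  rot[8] = a$aAAcaBBC
  rot[9] = $aAAcaBBCa
Sorted (with $ < everything):
  sorted[0] = $aAAcaBBCa  (last char: 'a')
  sorted[1] = AAcaBBCa$a  (last char: 'a')
  sorted[2] = AcaBBCa$aA  (last char: 'A')
  sorted[3] = BBCa$aAAca  (last char: 'a')
  sorted[4] = BCa$aAAcaB  (last char: 'B')
  sorted[5] = Ca$aAAcaBB  (last char: 'B')
  sorted[6] = a$aAAcaBBC  (last char: 'C')
  sorted[7] = aAAcaBBCa$  (last char: '$')
  sorted[8] = aBBCa$aAAc  (last char: 'c')
  sorted[9] = caBBCa$aAA  (last char: 'A')
Last column: aaAaBBC$cA
Original string S is at sorted index 7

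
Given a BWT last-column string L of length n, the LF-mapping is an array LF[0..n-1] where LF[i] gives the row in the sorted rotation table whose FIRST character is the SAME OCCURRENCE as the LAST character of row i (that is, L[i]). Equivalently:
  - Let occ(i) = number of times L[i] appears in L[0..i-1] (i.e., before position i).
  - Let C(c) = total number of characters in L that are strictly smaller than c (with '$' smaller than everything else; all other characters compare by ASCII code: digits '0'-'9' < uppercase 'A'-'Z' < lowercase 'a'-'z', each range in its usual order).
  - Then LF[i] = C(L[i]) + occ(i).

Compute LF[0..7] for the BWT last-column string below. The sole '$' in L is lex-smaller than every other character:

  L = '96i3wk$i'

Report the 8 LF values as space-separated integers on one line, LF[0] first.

Answer: 3 2 4 1 7 6 0 5

Derivation:
Char counts: '$':1, '3':1, '6':1, '9':1, 'i':2, 'k':1, 'w':1
C (first-col start): C('$')=0, C('3')=1, C('6')=2, C('9')=3, C('i')=4, C('k')=6, C('w')=7
L[0]='9': occ=0, LF[0]=C('9')+0=3+0=3
L[1]='6': occ=0, LF[1]=C('6')+0=2+0=2
L[2]='i': occ=0, LF[2]=C('i')+0=4+0=4
L[3]='3': occ=0, LF[3]=C('3')+0=1+0=1
L[4]='w': occ=0, LF[4]=C('w')+0=7+0=7
L[5]='k': occ=0, LF[5]=C('k')+0=6+0=6
L[6]='$': occ=0, LF[6]=C('$')+0=0+0=0
L[7]='i': occ=1, LF[7]=C('i')+1=4+1=5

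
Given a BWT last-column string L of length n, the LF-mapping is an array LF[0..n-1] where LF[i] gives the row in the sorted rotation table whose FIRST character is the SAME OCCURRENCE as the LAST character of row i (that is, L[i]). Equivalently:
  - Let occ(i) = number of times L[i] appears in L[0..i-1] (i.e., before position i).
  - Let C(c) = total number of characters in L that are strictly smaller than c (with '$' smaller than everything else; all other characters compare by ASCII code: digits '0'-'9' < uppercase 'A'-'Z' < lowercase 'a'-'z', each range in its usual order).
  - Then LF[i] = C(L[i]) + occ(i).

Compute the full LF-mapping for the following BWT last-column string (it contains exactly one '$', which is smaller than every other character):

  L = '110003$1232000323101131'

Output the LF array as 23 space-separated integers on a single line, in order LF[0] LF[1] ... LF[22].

Answer: 8 9 1 2 3 18 0 10 15 19 16 4 5 6 20 17 21 11 7 12 13 22 14

Derivation:
Char counts: '$':1, '0':7, '1':7, '2':3, '3':5
C (first-col start): C('$')=0, C('0')=1, C('1')=8, C('2')=15, C('3')=18
L[0]='1': occ=0, LF[0]=C('1')+0=8+0=8
L[1]='1': occ=1, LF[1]=C('1')+1=8+1=9
L[2]='0': occ=0, LF[2]=C('0')+0=1+0=1
L[3]='0': occ=1, LF[3]=C('0')+1=1+1=2
L[4]='0': occ=2, LF[4]=C('0')+2=1+2=3
L[5]='3': occ=0, LF[5]=C('3')+0=18+0=18
L[6]='$': occ=0, LF[6]=C('$')+0=0+0=0
L[7]='1': occ=2, LF[7]=C('1')+2=8+2=10
L[8]='2': occ=0, LF[8]=C('2')+0=15+0=15
L[9]='3': occ=1, LF[9]=C('3')+1=18+1=19
L[10]='2': occ=1, LF[10]=C('2')+1=15+1=16
L[11]='0': occ=3, LF[11]=C('0')+3=1+3=4
L[12]='0': occ=4, LF[12]=C('0')+4=1+4=5
L[13]='0': occ=5, LF[13]=C('0')+5=1+5=6
L[14]='3': occ=2, LF[14]=C('3')+2=18+2=20
L[15]='2': occ=2, LF[15]=C('2')+2=15+2=17
L[16]='3': occ=3, LF[16]=C('3')+3=18+3=21
L[17]='1': occ=3, LF[17]=C('1')+3=8+3=11
L[18]='0': occ=6, LF[18]=C('0')+6=1+6=7
L[19]='1': occ=4, LF[19]=C('1')+4=8+4=12
L[20]='1': occ=5, LF[20]=C('1')+5=8+5=13
L[21]='3': occ=4, LF[21]=C('3')+4=18+4=22
L[22]='1': occ=6, LF[22]=C('1')+6=8+6=14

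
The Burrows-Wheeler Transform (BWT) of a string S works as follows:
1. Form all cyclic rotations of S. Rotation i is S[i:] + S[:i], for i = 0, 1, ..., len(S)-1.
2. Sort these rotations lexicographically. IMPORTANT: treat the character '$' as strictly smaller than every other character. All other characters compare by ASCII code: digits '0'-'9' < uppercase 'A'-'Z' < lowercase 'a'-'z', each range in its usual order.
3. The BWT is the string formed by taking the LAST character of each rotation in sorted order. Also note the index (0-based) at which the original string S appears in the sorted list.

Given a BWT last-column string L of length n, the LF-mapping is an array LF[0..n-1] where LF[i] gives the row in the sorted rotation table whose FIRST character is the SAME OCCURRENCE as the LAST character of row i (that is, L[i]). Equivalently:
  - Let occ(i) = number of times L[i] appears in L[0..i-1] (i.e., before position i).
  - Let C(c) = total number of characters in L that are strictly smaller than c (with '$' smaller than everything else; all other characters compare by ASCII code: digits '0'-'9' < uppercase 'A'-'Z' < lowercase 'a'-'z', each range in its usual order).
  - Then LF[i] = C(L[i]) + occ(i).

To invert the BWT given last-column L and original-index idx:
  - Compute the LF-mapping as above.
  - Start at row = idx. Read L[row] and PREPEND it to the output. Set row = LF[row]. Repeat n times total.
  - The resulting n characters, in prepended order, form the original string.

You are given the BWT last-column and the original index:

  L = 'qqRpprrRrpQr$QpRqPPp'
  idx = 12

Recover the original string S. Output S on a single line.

LF mapping: 13 14 5 8 9 16 17 6 18 10 3 19 0 4 11 7 15 1 2 12
Walk LF starting at row 12, prepending L[row]:
  step 1: row=12, L[12]='$', prepend. Next row=LF[12]=0
  step 2: row=0, L[0]='q', prepend. Next row=LF[0]=13
  step 3: row=13, L[13]='Q', prepend. Next row=LF[13]=4
  step 4: row=4, L[4]='p', prepend. Next row=LF[4]=9
  step 5: row=9, L[9]='p', prepend. Next row=LF[9]=10
  step 6: row=10, L[10]='Q', prepend. Next row=LF[10]=3
  step 7: row=3, L[3]='p', prepend. Next row=LF[3]=8
  step 8: row=8, L[8]='r', prepend. Next row=LF[8]=18
  step 9: row=18, L[18]='P', prepend. Next row=LF[18]=2
  step 10: row=2, L[2]='R', prepend. Next row=LF[2]=5
  step 11: row=5, L[5]='r', prepend. Next row=LF[5]=16
  step 12: row=16, L[16]='q', prepend. Next row=LF[16]=15
  step 13: row=15, L[15]='R', prepend. Next row=LF[15]=7
  step 14: row=7, L[7]='R', prepend. Next row=LF[7]=6
  step 15: row=6, L[6]='r', prepend. Next row=LF[6]=17
  step 16: row=17, L[17]='P', prepend. Next row=LF[17]=1
  step 17: row=1, L[1]='q', prepend. Next row=LF[1]=14
  step 18: row=14, L[14]='p', prepend. Next row=LF[14]=11
  step 19: row=11, L[11]='r', prepend. Next row=LF[11]=19
  step 20: row=19, L[19]='p', prepend. Next row=LF[19]=12
Reversed output: prpqPrRRqrRPrpQppQq$

Answer: prpqPrRRqrRPrpQppQq$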